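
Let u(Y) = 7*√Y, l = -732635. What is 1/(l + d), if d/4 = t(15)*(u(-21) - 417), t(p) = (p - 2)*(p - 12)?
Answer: -797687/636329591713 - 1092*I*√21/636329591713 ≈ -1.2536e-6 - 7.8641e-9*I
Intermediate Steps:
t(p) = (-12 + p)*(-2 + p) (t(p) = (-2 + p)*(-12 + p) = (-12 + p)*(-2 + p))
d = -65052 + 1092*I*√21 (d = 4*((24 + 15² - 14*15)*(7*√(-21) - 417)) = 4*((24 + 225 - 210)*(7*(I*√21) - 417)) = 4*(39*(7*I*√21 - 417)) = 4*(39*(-417 + 7*I*√21)) = 4*(-16263 + 273*I*√21) = -65052 + 1092*I*√21 ≈ -65052.0 + 5004.2*I)
1/(l + d) = 1/(-732635 + (-65052 + 1092*I*√21)) = 1/(-797687 + 1092*I*√21)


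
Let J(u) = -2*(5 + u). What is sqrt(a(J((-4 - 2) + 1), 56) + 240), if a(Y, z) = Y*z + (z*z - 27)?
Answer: sqrt(3349) ≈ 57.871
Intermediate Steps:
J(u) = -10 - 2*u
a(Y, z) = -27 + z**2 + Y*z (a(Y, z) = Y*z + (z**2 - 27) = Y*z + (-27 + z**2) = -27 + z**2 + Y*z)
sqrt(a(J((-4 - 2) + 1), 56) + 240) = sqrt((-27 + 56**2 + (-10 - 2*((-4 - 2) + 1))*56) + 240) = sqrt((-27 + 3136 + (-10 - 2*(-6 + 1))*56) + 240) = sqrt((-27 + 3136 + (-10 - 2*(-5))*56) + 240) = sqrt((-27 + 3136 + (-10 + 10)*56) + 240) = sqrt((-27 + 3136 + 0*56) + 240) = sqrt((-27 + 3136 + 0) + 240) = sqrt(3109 + 240) = sqrt(3349)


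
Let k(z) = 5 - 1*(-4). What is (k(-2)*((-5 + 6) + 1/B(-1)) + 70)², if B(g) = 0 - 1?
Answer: 4900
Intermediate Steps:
B(g) = -1
k(z) = 9 (k(z) = 5 + 4 = 9)
(k(-2)*((-5 + 6) + 1/B(-1)) + 70)² = (9*((-5 + 6) + 1/(-1)) + 70)² = (9*(1 - 1) + 70)² = (9*0 + 70)² = (0 + 70)² = 70² = 4900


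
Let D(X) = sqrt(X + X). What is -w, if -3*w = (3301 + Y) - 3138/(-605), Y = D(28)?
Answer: 2000243/1815 + 2*sqrt(14)/3 ≈ 1104.6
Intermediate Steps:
D(X) = sqrt(2)*sqrt(X) (D(X) = sqrt(2*X) = sqrt(2)*sqrt(X))
Y = 2*sqrt(14) (Y = sqrt(2)*sqrt(28) = sqrt(2)*(2*sqrt(7)) = 2*sqrt(14) ≈ 7.4833)
w = -2000243/1815 - 2*sqrt(14)/3 (w = -((3301 + 2*sqrt(14)) - 3138/(-605))/3 = -((3301 + 2*sqrt(14)) - 3138*(-1/605))/3 = -((3301 + 2*sqrt(14)) + 3138/605)/3 = -(2000243/605 + 2*sqrt(14))/3 = -2000243/1815 - 2*sqrt(14)/3 ≈ -1104.6)
-w = -(-2000243/1815 - 2*sqrt(14)/3) = 2000243/1815 + 2*sqrt(14)/3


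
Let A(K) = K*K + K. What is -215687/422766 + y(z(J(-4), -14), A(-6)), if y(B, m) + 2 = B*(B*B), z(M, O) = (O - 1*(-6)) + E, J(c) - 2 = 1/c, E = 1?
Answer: -146069957/422766 ≈ -345.51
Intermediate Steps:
J(c) = 2 + 1/c
A(K) = K + K² (A(K) = K² + K = K + K²)
z(M, O) = 7 + O (z(M, O) = (O - 1*(-6)) + 1 = (O + 6) + 1 = (6 + O) + 1 = 7 + O)
y(B, m) = -2 + B³ (y(B, m) = -2 + B*(B*B) = -2 + B*B² = -2 + B³)
-215687/422766 + y(z(J(-4), -14), A(-6)) = -215687/422766 + (-2 + (7 - 14)³) = -215687*1/422766 + (-2 + (-7)³) = -215687/422766 + (-2 - 343) = -215687/422766 - 345 = -146069957/422766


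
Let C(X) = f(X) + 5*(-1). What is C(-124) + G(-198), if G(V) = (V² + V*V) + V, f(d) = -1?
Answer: 78204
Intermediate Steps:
G(V) = V + 2*V² (G(V) = (V² + V²) + V = 2*V² + V = V + 2*V²)
C(X) = -6 (C(X) = -1 + 5*(-1) = -1 - 5 = -6)
C(-124) + G(-198) = -6 - 198*(1 + 2*(-198)) = -6 - 198*(1 - 396) = -6 - 198*(-395) = -6 + 78210 = 78204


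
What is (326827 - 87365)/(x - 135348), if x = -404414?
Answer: -119731/269881 ≈ -0.44364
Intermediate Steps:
(326827 - 87365)/(x - 135348) = (326827 - 87365)/(-404414 - 135348) = 239462/(-539762) = 239462*(-1/539762) = -119731/269881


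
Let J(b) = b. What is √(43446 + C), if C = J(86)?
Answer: 2*√10883 ≈ 208.64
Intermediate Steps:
C = 86
√(43446 + C) = √(43446 + 86) = √43532 = 2*√10883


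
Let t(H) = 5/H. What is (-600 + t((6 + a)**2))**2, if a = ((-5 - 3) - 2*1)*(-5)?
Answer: 3540399744025/9834496 ≈ 3.6000e+5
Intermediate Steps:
a = 50 (a = (-8 - 2)*(-5) = -10*(-5) = 50)
(-600 + t((6 + a)**2))**2 = (-600 + 5/((6 + 50)**2))**2 = (-600 + 5/(56**2))**2 = (-600 + 5/3136)**2 = (-1881595/3136)**2 = 3540399744025/9834496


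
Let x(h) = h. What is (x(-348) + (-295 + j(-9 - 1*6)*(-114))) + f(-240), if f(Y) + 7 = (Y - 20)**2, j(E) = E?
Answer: 68660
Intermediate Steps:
f(Y) = -7 + (-20 + Y)**2 (f(Y) = -7 + (Y - 20)**2 = -7 + (-20 + Y)**2)
(x(-348) + (-295 + j(-9 - 1*6)*(-114))) + f(-240) = (-348 + (-295 + (-9 - 1*6)*(-114))) + (-7 + (-20 - 240)**2) = (-348 + (-295 + (-9 - 6)*(-114))) + (-7 + (-260)**2) = (-348 + (-295 - 15*(-114))) + (-7 + 67600) = (-348 + (-295 + 1710)) + 67593 = (-348 + 1415) + 67593 = 1067 + 67593 = 68660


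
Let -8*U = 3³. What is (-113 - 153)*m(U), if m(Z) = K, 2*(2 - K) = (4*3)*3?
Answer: 4256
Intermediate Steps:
K = -16 (K = 2 - 4*3*3/2 = 2 - 6*3 = 2 - ½*36 = 2 - 18 = -16)
U = -27/8 (U = -⅛*3³ = -⅛*27 = -27/8 ≈ -3.3750)
m(Z) = -16
(-113 - 153)*m(U) = (-113 - 153)*(-16) = -266*(-16) = 4256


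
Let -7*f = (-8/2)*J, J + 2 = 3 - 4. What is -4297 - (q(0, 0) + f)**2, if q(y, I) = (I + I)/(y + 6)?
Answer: -210697/49 ≈ -4299.9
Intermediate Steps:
q(y, I) = 2*I/(6 + y) (q(y, I) = (2*I)/(6 + y) = 2*I/(6 + y))
J = -3 (J = -2 + (3 - 4) = -2 - 1 = -3)
f = -12/7 (f = -(-8/2)*(-3)/7 = -(-8*1/2)*(-3)/7 = -(-4)*(-3)/7 = -1/7*12 = -12/7 ≈ -1.7143)
-4297 - (q(0, 0) + f)**2 = -4297 - (2*0/(6 + 0) - 12/7)**2 = -4297 - (2*0/6 - 12/7)**2 = -4297 - (2*0*(1/6) - 12/7)**2 = -4297 - (0 - 12/7)**2 = -4297 - (-12/7)**2 = -4297 - 1*144/49 = -4297 - 144/49 = -210697/49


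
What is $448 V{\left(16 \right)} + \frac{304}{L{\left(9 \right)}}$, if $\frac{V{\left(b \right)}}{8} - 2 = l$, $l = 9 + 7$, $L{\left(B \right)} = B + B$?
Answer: $\frac{580760}{9} \approx 64529.0$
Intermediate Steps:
$L{\left(B \right)} = 2 B$
$l = 16$
$V{\left(b \right)} = 144$ ($V{\left(b \right)} = 16 + 8 \cdot 16 = 16 + 128 = 144$)
$448 V{\left(16 \right)} + \frac{304}{L{\left(9 \right)}} = 448 \cdot 144 + \frac{304}{2 \cdot 9} = 64512 + \frac{304}{18} = 64512 + 304 \cdot \frac{1}{18} = 64512 + \frac{152}{9} = \frac{580760}{9}$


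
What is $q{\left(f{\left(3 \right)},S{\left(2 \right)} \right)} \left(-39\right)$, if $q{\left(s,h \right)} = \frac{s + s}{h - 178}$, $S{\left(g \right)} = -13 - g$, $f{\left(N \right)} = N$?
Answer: $\frac{234}{193} \approx 1.2124$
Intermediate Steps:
$q{\left(s,h \right)} = \frac{2 s}{-178 + h}$
$q{\left(f{\left(3 \right)},S{\left(2 \right)} \right)} \left(-39\right) = 2 \cdot 3 \frac{1}{-178 - 15} \left(-39\right) = 2 \cdot 3 \frac{1}{-193} \left(-39\right) = 2 \cdot 3 \left(- \frac{1}{193}\right) \left(-39\right) = \left(- \frac{6}{193}\right) \left(-39\right) = \frac{234}{193}$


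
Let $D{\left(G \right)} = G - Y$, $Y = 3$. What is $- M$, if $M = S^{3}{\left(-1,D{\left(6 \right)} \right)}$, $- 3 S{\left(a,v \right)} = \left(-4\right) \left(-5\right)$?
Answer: $\frac{8000}{27} \approx 296.3$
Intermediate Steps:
$D{\left(G \right)} = -3 + G$ ($D{\left(G \right)} = G - 3 = -3 + G$)
$S{\left(a,v \right)} = - \frac{20}{3}$ ($S{\left(a,v \right)} = - \frac{\left(-4\right) \left(-5\right)}{3} = \left(- \frac{1}{3}\right) 20 = - \frac{20}{3}$)
$M = - \frac{8000}{27}$ ($M = \left(- \frac{20}{3}\right)^{3} = - \frac{8000}{27} \approx -296.3$)
$- M = \left(-1\right) \left(- \frac{8000}{27}\right) = \frac{8000}{27}$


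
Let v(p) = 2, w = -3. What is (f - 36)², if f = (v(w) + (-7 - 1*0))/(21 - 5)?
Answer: 337561/256 ≈ 1318.6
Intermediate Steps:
f = -5/16 (f = (2 + (-7 - 1*0))/(21 - 5) = (2 + (-7 + 0))/16 = (2 - 7)*(1/16) = -5*1/16 = -5/16 ≈ -0.31250)
(f - 36)² = (-5/16 - 36)² = (-581/16)² = 337561/256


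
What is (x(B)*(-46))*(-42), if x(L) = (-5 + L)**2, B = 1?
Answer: 30912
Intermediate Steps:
(x(B)*(-46))*(-42) = ((-5 + 1)**2*(-46))*(-42) = ((-4)**2*(-46))*(-42) = (16*(-46))*(-42) = -736*(-42) = 30912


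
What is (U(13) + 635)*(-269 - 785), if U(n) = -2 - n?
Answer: -653480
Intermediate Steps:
(U(13) + 635)*(-269 - 785) = ((-2 - 1*13) + 635)*(-269 - 785) = ((-2 - 13) + 635)*(-1054) = (-15 + 635)*(-1054) = 620*(-1054) = -653480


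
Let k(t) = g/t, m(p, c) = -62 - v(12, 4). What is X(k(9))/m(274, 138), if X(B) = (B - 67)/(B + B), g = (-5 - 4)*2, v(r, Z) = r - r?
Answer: -69/248 ≈ -0.27823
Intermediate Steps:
v(r, Z) = 0
g = -18 (g = -9*2 = -18)
m(p, c) = -62 (m(p, c) = -62 - 1*0 = -62 + 0 = -62)
k(t) = -18/t
X(B) = (-67 + B)/(2*B) (X(B) = (-67 + B)/((2*B)) = (-67 + B)*(1/(2*B)) = (-67 + B)/(2*B))
X(k(9))/m(274, 138) = ((-67 - 18/9)/(2*((-18/9))))/(-62) = ((-67 - 18*⅑)/(2*((-18*⅑))))*(-1/62) = ((½)*(-67 - 2)/(-2))*(-1/62) = ((½)*(-½)*(-69))*(-1/62) = (69/4)*(-1/62) = -69/248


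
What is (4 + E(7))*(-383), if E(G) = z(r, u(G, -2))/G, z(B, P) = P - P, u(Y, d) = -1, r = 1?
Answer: -1532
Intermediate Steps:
z(B, P) = 0
E(G) = 0 (E(G) = 0/G = 0)
(4 + E(7))*(-383) = (4 + 0)*(-383) = 4*(-383) = -1532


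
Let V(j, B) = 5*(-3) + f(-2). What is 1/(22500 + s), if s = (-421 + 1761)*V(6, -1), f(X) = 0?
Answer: 1/2400 ≈ 0.00041667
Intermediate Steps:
V(j, B) = -15 (V(j, B) = 5*(-3) + 0 = -15 + 0 = -15)
s = -20100 (s = (-421 + 1761)*(-15) = 1340*(-15) = -20100)
1/(22500 + s) = 1/(22500 - 20100) = 1/2400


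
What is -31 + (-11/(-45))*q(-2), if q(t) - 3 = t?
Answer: -1384/45 ≈ -30.756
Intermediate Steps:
q(t) = 3 + t
-31 + (-11/(-45))*q(-2) = -31 + (-11/(-45))*(3 - 2) = -31 - 11*(-1/45)*1 = -31 + (11/45)*1 = -31 + 11/45 = -1384/45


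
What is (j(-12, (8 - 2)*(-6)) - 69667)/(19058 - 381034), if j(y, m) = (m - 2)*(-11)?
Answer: 69249/361976 ≈ 0.19131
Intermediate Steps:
j(y, m) = 22 - 11*m (j(y, m) = (-2 + m)*(-11) = 22 - 11*m)
(j(-12, (8 - 2)*(-6)) - 69667)/(19058 - 381034) = ((22 - 11*(8 - 2)*(-6)) - 69667)/(19058 - 381034) = ((22 - 66*(-6)) - 69667)/(-361976) = ((22 - 11*(-36)) - 69667)*(-1/361976) = ((22 + 396) - 69667)*(-1/361976) = (418 - 69667)*(-1/361976) = -69249*(-1/361976) = 69249/361976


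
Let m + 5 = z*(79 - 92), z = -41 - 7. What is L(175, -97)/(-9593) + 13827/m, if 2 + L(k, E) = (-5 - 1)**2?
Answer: 132621365/5938067 ≈ 22.334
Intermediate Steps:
z = -48
L(k, E) = 34 (L(k, E) = -2 + (-5 - 1)**2 = -2 + (-6)**2 = -2 + 36 = 34)
m = 619 (m = -5 - 48*(79 - 92) = -5 - 48*(-13) = -5 + 624 = 619)
L(175, -97)/(-9593) + 13827/m = 34/(-9593) + 13827/619 = 34*(-1/9593) + 13827*(1/619) = -34/9593 + 13827/619 = 132621365/5938067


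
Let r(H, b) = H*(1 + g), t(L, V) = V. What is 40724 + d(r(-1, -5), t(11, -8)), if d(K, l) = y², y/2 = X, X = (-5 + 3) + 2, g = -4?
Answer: 40724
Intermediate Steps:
X = 0 (X = -2 + 2 = 0)
r(H, b) = -3*H (r(H, b) = H*(1 - 4) = H*(-3) = -3*H)
y = 0 (y = 2*0 = 0)
d(K, l) = 0 (d(K, l) = 0² = 0)
40724 + d(r(-1, -5), t(11, -8)) = 40724 + 0 = 40724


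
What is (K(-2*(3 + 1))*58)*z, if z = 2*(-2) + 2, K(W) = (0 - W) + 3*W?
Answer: 1856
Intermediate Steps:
K(W) = 2*W (K(W) = -W + 3*W = 2*W)
z = -2 (z = -4 + 2 = -2)
(K(-2*(3 + 1))*58)*z = ((2*(-2*(3 + 1)))*58)*(-2) = ((2*(-2*4))*58)*(-2) = ((2*(-8))*58)*(-2) = -16*58*(-2) = -928*(-2) = 1856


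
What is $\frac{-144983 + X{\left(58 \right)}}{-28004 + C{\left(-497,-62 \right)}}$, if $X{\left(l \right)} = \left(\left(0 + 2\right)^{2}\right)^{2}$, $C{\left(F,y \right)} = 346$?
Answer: $\frac{144967}{27658} \approx 5.2414$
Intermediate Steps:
$X{\left(l \right)} = 16$ ($X{\left(l \right)} = \left(2^{2}\right)^{2} = 4^{2} = 16$)
$\frac{-144983 + X{\left(58 \right)}}{-28004 + C{\left(-497,-62 \right)}} = \frac{-144983 + 16}{-28004 + 346} = - \frac{144967}{-27658} = \left(-144967\right) \left(- \frac{1}{27658}\right) = \frac{144967}{27658}$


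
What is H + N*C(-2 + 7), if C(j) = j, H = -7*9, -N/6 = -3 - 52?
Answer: 1587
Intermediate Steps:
N = 330 (N = -6*(-3 - 52) = -6*(-55) = 330)
H = -63
H + N*C(-2 + 7) = -63 + 330*(-2 + 7) = -63 + 330*5 = -63 + 1650 = 1587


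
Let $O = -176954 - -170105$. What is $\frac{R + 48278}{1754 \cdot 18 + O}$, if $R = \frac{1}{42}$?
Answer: $\frac{2027677}{1038366} \approx 1.9528$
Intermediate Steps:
$O = -6849$ ($O = -176954 + 170105 = -6849$)
$R = \frac{1}{42} \approx 0.02381$
$\frac{R + 48278}{1754 \cdot 18 + O} = \frac{\frac{1}{42} + 48278}{1754 \cdot 18 - 6849} = \frac{2027677}{42 \left(31572 - 6849\right)} = \frac{2027677}{42 \cdot 24723} = \frac{2027677}{42} \cdot \frac{1}{24723} = \frac{2027677}{1038366}$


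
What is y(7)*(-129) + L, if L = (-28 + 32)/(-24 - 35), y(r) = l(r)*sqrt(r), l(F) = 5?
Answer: -4/59 - 645*sqrt(7) ≈ -1706.6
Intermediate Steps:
y(r) = 5*sqrt(r)
L = -4/59 (L = 4/(-59) = 4*(-1/59) = -4/59 ≈ -0.067797)
y(7)*(-129) + L = (5*sqrt(7))*(-129) - 4/59 = -645*sqrt(7) - 4/59 = -4/59 - 645*sqrt(7)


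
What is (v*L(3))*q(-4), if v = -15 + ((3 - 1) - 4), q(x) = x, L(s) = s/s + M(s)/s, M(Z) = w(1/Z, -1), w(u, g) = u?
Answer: 680/9 ≈ 75.556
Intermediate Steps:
M(Z) = 1/Z
L(s) = 1 + s⁻² (L(s) = s/s + 1/(s*s) = 1 + s⁻²)
v = -17 (v = -15 + (2 - 4) = -15 - 2 = -17)
(v*L(3))*q(-4) = -17*(1 + 3⁻²)*(-4) = -17*(1 + ⅑)*(-4) = -17*10/9*(-4) = -170/9*(-4) = 680/9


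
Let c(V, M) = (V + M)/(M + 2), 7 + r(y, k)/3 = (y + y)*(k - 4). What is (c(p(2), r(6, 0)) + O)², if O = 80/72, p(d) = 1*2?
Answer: 361/81 ≈ 4.4568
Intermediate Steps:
r(y, k) = -21 + 6*y*(-4 + k) (r(y, k) = -21 + 3*((y + y)*(k - 4)) = -21 + 3*((2*y)*(-4 + k)) = -21 + 3*(2*y*(-4 + k)) = -21 + 6*y*(-4 + k))
p(d) = 2
c(V, M) = (M + V)/(2 + M)
O = 10/9 (O = 80*(1/72) = 10/9 ≈ 1.1111)
(c(p(2), r(6, 0)) + O)² = (((-21 - 24*6 + 6*0*6) + 2)/(2 + (-21 - 24*6 + 6*0*6)) + 10/9)² = (((-21 - 144 + 0) + 2)/(2 + (-21 - 144 + 0)) + 10/9)² = ((-165 + 2)/(2 - 165) + 10/9)² = (-163/(-163) + 10/9)² = (-1/163*(-163) + 10/9)² = (1 + 10/9)² = (19/9)² = 361/81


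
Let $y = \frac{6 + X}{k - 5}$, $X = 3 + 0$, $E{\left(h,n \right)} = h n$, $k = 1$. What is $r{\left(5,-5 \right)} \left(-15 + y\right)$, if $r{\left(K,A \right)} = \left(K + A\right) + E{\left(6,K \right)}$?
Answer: $- \frac{1035}{2} \approx -517.5$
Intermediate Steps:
$X = 3$
$y = - \frac{9}{4}$ ($y = \frac{6 + 3}{1 - 5} = \frac{9}{-4} = 9 \left(- \frac{1}{4}\right) = - \frac{9}{4} \approx -2.25$)
$r{\left(K,A \right)} = A + 7 K$ ($r{\left(K,A \right)} = \left(K + A\right) + 6 K = \left(A + K\right) + 6 K = A + 7 K$)
$r{\left(5,-5 \right)} \left(-15 + y\right) = \left(-5 + 7 \cdot 5\right) \left(-15 - \frac{9}{4}\right) = \left(-5 + 35\right) \left(- \frac{69}{4}\right) = 30 \left(- \frac{69}{4}\right) = - \frac{1035}{2}$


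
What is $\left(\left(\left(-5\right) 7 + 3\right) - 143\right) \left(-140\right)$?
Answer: $24500$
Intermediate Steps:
$\left(\left(\left(-5\right) 7 + 3\right) - 143\right) \left(-140\right) = \left(\left(-35 + 3\right) - 143\right) \left(-140\right) = \left(-32 - 143\right) \left(-140\right) = \left(-175\right) \left(-140\right) = 24500$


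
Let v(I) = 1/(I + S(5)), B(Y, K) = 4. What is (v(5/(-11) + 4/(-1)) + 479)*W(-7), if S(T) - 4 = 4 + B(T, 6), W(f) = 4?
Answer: 159072/83 ≈ 1916.5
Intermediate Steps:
S(T) = 12 (S(T) = 4 + (4 + 4) = 4 + 8 = 12)
v(I) = 1/(12 + I) (v(I) = 1/(I + 12) = 1/(12 + I))
(v(5/(-11) + 4/(-1)) + 479)*W(-7) = (1/(12 + (5/(-11) + 4/(-1))) + 479)*4 = (1/(12 + (5*(-1/11) + 4*(-1))) + 479)*4 = (1/(12 + (-5/11 - 4)) + 479)*4 = (1/(12 - 49/11) + 479)*4 = (1/(83/11) + 479)*4 = (11/83 + 479)*4 = (39768/83)*4 = 159072/83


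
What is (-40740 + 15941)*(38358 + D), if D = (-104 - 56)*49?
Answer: -756815882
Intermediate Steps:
D = -7840 (D = -160*49 = -7840)
(-40740 + 15941)*(38358 + D) = (-40740 + 15941)*(38358 - 7840) = -24799*30518 = -756815882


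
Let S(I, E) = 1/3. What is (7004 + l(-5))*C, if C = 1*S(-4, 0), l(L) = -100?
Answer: 6904/3 ≈ 2301.3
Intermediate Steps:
S(I, E) = ⅓
C = ⅓ (C = 1*(⅓) = ⅓ ≈ 0.33333)
(7004 + l(-5))*C = (7004 - 100)*(⅓) = 6904*(⅓) = 6904/3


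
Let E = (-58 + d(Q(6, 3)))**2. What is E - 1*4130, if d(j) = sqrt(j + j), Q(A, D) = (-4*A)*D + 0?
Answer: -910 - 1392*I ≈ -910.0 - 1392.0*I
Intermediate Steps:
Q(A, D) = -4*A*D (Q(A, D) = -4*A*D + 0 = -4*A*D)
d(j) = sqrt(2)*sqrt(j) (d(j) = sqrt(2*j) = sqrt(2)*sqrt(j))
E = (-58 + 12*I)**2 (E = (-58 + sqrt(2)*sqrt(-4*6*3))**2 = (-58 + sqrt(2)*sqrt(-72))**2 = (-58 + sqrt(2)*(6*I*sqrt(2)))**2 = (-58 + 12*I)**2 ≈ 3220.0 - 1392.0*I)
E - 1*4130 = (3220 - 1392*I) - 1*4130 = (3220 - 1392*I) - 4130 = -910 - 1392*I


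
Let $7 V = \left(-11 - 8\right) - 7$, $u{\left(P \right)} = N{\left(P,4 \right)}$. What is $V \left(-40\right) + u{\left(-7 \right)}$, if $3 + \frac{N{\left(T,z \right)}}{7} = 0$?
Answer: $\frac{893}{7} \approx 127.57$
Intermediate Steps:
$N{\left(T,z \right)} = -21$ ($N{\left(T,z \right)} = -21 + 7 \cdot 0 = -21 + 0 = -21$)
$u{\left(P \right)} = -21$
$V = - \frac{26}{7}$ ($V = \frac{\left(-11 - 8\right) - 7}{7} = \frac{-19 - 7}{7} = \frac{1}{7} \left(-26\right) = - \frac{26}{7} \approx -3.7143$)
$V \left(-40\right) + u{\left(-7 \right)} = \left(- \frac{26}{7}\right) \left(-40\right) - 21 = \frac{1040}{7} - 21 = \frac{893}{7}$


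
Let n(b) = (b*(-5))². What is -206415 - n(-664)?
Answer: -11228815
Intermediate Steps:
n(b) = 25*b² (n(b) = (-5*b)² = 25*b²)
-206415 - n(-664) = -206415 - 25*(-664)² = -206415 - 25*440896 = -206415 - 1*11022400 = -206415 - 11022400 = -11228815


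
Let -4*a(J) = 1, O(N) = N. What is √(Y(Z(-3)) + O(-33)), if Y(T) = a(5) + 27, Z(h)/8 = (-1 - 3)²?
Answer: 5*I/2 ≈ 2.5*I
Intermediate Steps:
Z(h) = 128 (Z(h) = 8*(-1 - 3)² = 8*(-4)² = 8*16 = 128)
a(J) = -¼ (a(J) = -¼*1 = -¼)
Y(T) = 107/4 (Y(T) = -¼ + 27 = 107/4)
√(Y(Z(-3)) + O(-33)) = √(107/4 - 33) = √(-25/4) = 5*I/2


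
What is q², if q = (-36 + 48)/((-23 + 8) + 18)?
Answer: 16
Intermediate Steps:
q = 4 (q = 12/(-15 + 18) = 12/3 = 12*(⅓) = 4)
q² = 4² = 16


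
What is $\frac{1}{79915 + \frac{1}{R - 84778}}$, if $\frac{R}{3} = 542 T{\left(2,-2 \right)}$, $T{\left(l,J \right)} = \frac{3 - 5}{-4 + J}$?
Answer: $\frac{84236}{6731719939} \approx 1.2513 \cdot 10^{-5}$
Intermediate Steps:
$T{\left(l,J \right)} = - \frac{2}{-4 + J}$
$R = 542$ ($R = 3 \cdot 542 \left(- \frac{2}{-4 - 2}\right) = 3 \cdot 542 \left(- \frac{2}{-6}\right) = 3 \cdot 542 \left(\left(-2\right) \left(- \frac{1}{6}\right)\right) = 3 \cdot 542 \cdot \frac{1}{3} = 3 \cdot \frac{542}{3} = 542$)
$\frac{1}{79915 + \frac{1}{R - 84778}} = \frac{1}{79915 + \frac{1}{542 - 84778}} = \frac{1}{79915 + \frac{1}{-84236}} = \frac{1}{79915 - \frac{1}{84236}} = \frac{1}{\frac{6731719939}{84236}} = \frac{84236}{6731719939}$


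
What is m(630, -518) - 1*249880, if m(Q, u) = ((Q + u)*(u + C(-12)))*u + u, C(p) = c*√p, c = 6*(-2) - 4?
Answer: 29801890 + 1856512*I*√3 ≈ 2.9802e+7 + 3.2156e+6*I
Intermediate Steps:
c = -16 (c = -12 - 4 = -16)
C(p) = -16*√p
m(Q, u) = u + u*(Q + u)*(u - 32*I*√3) (m(Q, u) = ((Q + u)*(u - 32*I*√3))*u + u = u*(Q + u)*(u - 32*I*√3) + u = u + u*(Q + u)*(u - 32*I*√3))
m(630, -518) - 1*249880 = -518*(1 + (-518)² + 630*(-518) - 32*I*630*√3 - 32*I*(-518)*√3) - 1*249880 = -518*(1 + 268324 - 326340 - 20160*I*√3 + 16576*I*√3) - 249880 = -518*(-58015 - 3584*I*√3) - 249880 = (30051770 + 1856512*I*√3) - 249880 = 29801890 + 1856512*I*√3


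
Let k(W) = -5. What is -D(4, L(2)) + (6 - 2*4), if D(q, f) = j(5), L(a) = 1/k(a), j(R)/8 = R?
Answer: -42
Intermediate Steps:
j(R) = 8*R
L(a) = -1/5 (L(a) = 1/(-5) = -1/5)
D(q, f) = 40 (D(q, f) = 8*5 = 40)
-D(4, L(2)) + (6 - 2*4) = -1*40 + (6 - 2*4) = -40 + (6 - 8) = -40 - 2 = -42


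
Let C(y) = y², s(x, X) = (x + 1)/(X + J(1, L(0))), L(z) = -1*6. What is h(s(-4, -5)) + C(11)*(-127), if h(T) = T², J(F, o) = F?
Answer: -245863/16 ≈ -15366.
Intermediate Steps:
L(z) = -6
s(x, X) = (1 + x)/(1 + X) (s(x, X) = (x + 1)/(X + 1) = (1 + x)/(1 + X))
h(s(-4, -5)) + C(11)*(-127) = ((1 - 4)/(1 - 5))² + 11²*(-127) = (-3/(-4))² + 121*(-127) = (-¼*(-3))² - 15367 = (¾)² - 15367 = 9/16 - 15367 = -245863/16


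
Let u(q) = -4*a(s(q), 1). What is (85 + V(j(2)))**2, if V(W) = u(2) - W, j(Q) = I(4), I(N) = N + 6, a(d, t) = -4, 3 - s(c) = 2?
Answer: 8281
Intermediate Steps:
s(c) = 1 (s(c) = 3 - 1*2 = 3 - 2 = 1)
I(N) = 6 + N
j(Q) = 10 (j(Q) = 6 + 4 = 10)
u(q) = 16 (u(q) = -4*(-4) = 16)
V(W) = 16 - W
(85 + V(j(2)))**2 = (85 + (16 - 1*10))**2 = (85 + (16 - 10))**2 = (85 + 6)**2 = 91**2 = 8281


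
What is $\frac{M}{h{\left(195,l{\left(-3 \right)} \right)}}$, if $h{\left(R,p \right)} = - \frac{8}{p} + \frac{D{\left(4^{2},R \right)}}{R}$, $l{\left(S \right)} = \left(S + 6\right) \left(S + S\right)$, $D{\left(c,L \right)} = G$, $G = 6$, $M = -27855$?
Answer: $- \frac{16295175}{278} \approx -58616.0$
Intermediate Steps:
$D{\left(c,L \right)} = 6$
$l{\left(S \right)} = 2 S \left(6 + S\right)$ ($l{\left(S \right)} = \left(6 + S\right) 2 S = 2 S \left(6 + S\right)$)
$h{\left(R,p \right)} = - \frac{8}{p} + \frac{6}{R}$
$\frac{M}{h{\left(195,l{\left(-3 \right)} \right)}} = - \frac{27855}{- \frac{8}{2 \left(-3\right) \left(6 - 3\right)} + \frac{6}{195}} = - \frac{27855}{- \frac{8}{2 \left(-3\right) 3} + 6 \cdot \frac{1}{195}} = - \frac{27855}{- \frac{8}{-18} + \frac{2}{65}} = - \frac{27855}{\left(-8\right) \left(- \frac{1}{18}\right) + \frac{2}{65}} = - \frac{27855}{\frac{4}{9} + \frac{2}{65}} = - \frac{27855}{\frac{278}{585}} = \left(-27855\right) \frac{585}{278} = - \frac{16295175}{278}$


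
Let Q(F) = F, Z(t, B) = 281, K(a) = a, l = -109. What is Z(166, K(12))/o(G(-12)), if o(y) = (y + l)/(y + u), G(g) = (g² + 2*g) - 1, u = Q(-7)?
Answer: 15736/5 ≈ 3147.2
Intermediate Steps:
u = -7
G(g) = -1 + g² + 2*g
o(y) = (-109 + y)/(-7 + y) (o(y) = (y - 109)/(y - 7) = (-109 + y)/(-7 + y))
Z(166, K(12))/o(G(-12)) = 281/(((-109 + (-1 + (-12)² + 2*(-12)))/(-7 + (-1 + (-12)² + 2*(-12))))) = 281/(((-109 + (-1 + 144 - 24))/(-7 + (-1 + 144 - 24)))) = 281/(((-109 + 119)/(-7 + 119))) = 281/((10/112)) = 281/(((1/112)*10)) = 281/(5/56) = 281*(56/5) = 15736/5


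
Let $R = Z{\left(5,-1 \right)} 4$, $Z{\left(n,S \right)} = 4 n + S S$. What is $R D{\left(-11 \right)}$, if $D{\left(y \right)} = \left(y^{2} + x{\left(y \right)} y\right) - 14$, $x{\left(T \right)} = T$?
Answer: $19152$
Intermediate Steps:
$Z{\left(n,S \right)} = S^{2} + 4 n$ ($Z{\left(n,S \right)} = 4 n + S^{2} = S^{2} + 4 n$)
$R = 84$ ($R = \left(\left(-1\right)^{2} + 4 \cdot 5\right) 4 = \left(1 + 20\right) 4 = 21 \cdot 4 = 84$)
$D{\left(y \right)} = -14 + 2 y^{2}$ ($D{\left(y \right)} = \left(y^{2} + y y\right) - 14 = \left(y^{2} + y^{2}\right) - 14 = 2 y^{2} - 14 = -14 + 2 y^{2}$)
$R D{\left(-11 \right)} = 84 \left(-14 + 2 \left(-11\right)^{2}\right) = 84 \left(-14 + 2 \cdot 121\right) = 84 \left(-14 + 242\right) = 84 \cdot 228 = 19152$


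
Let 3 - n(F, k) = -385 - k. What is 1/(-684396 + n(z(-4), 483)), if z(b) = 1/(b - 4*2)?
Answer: -1/683525 ≈ -1.4630e-6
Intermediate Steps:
z(b) = 1/(-8 + b) (z(b) = 1/(b - 8) = 1/(-8 + b))
n(F, k) = 388 + k (n(F, k) = 3 - (-385 - k) = 3 + (385 + k) = 388 + k)
1/(-684396 + n(z(-4), 483)) = 1/(-684396 + (388 + 483)) = 1/(-684396 + 871) = 1/(-683525) = -1/683525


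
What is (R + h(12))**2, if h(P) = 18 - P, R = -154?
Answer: 21904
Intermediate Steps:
(R + h(12))**2 = (-154 + (18 - 1*12))**2 = (-154 + (18 - 12))**2 = (-154 + 6)**2 = (-148)**2 = 21904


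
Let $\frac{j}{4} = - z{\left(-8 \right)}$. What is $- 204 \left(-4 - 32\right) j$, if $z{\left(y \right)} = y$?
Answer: $235008$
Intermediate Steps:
$j = 32$ ($j = 4 \left(\left(-1\right) \left(-8\right)\right) = 4 \cdot 8 = 32$)
$- 204 \left(-4 - 32\right) j = - 204 \left(-4 - 32\right) 32 = \left(-204\right) \left(-36\right) 32 = 7344 \cdot 32 = 235008$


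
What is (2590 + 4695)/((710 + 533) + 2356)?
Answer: 7285/3599 ≈ 2.0242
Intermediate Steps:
(2590 + 4695)/((710 + 533) + 2356) = 7285/(1243 + 2356) = 7285/3599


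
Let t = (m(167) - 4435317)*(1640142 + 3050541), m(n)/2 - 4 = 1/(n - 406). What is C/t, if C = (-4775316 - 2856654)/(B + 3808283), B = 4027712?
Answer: 121602722/2597531115605078282067 ≈ 4.6815e-14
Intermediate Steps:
m(n) = 8 + 2/(-406 + n) (m(n) = 8 + 2/(n - 406) = 8 + 2/(-406 + n))
C = -1526394/1567199 (C = (-4775316 - 2856654)/(4027712 + 3808283) = -7631970/7835995 = -7631970*1/7835995 = -1526394/1567199 ≈ -0.97396)
t = -4972306227106599/239 (t = (2*(-1623 + 4*167)/(-406 + 167) - 4435317)*(1640142 + 3050541) = (2*(-1623 + 668)/(-239) - 4435317)*4690683 = (2*(-1/239)*(-955) - 4435317)*4690683 = (1910/239 - 4435317)*4690683 = -1060038853/239*4690683 = -4972306227106599/239 ≈ -2.0805e+13)
C/t = -1526394/(1567199*(-4972306227106599/239)) = -1526394/1567199*(-239/4972306227106599) = 121602722/2597531115605078282067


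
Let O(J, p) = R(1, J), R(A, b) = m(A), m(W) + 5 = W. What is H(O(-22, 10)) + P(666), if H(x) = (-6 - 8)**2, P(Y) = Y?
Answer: 862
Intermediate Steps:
m(W) = -5 + W
R(A, b) = -5 + A
O(J, p) = -4 (O(J, p) = -5 + 1 = -4)
H(x) = 196 (H(x) = (-14)**2 = 196)
H(O(-22, 10)) + P(666) = 196 + 666 = 862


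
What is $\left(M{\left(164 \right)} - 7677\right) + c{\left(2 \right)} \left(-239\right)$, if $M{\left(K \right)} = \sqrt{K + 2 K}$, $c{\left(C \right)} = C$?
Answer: $-8155 + 2 \sqrt{123} \approx -8132.8$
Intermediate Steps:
$M{\left(K \right)} = \sqrt{3} \sqrt{K}$ ($M{\left(K \right)} = \sqrt{3 K} = \sqrt{3} \sqrt{K}$)
$\left(M{\left(164 \right)} - 7677\right) + c{\left(2 \right)} \left(-239\right) = \left(\sqrt{3} \sqrt{164} - 7677\right) + 2 \left(-239\right) = \left(\sqrt{3} \cdot 2 \sqrt{41} - 7677\right) - 478 = \left(2 \sqrt{123} - 7677\right) - 478 = \left(-7677 + 2 \sqrt{123}\right) - 478 = -8155 + 2 \sqrt{123}$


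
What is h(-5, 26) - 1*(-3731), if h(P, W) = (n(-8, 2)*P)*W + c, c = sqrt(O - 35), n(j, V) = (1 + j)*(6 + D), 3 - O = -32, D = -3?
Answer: 6461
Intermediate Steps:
O = 35 (O = 3 - 1*(-32) = 3 + 32 = 35)
n(j, V) = 3 + 3*j (n(j, V) = (1 + j)*(6 - 3) = (1 + j)*3 = 3 + 3*j)
c = 0 (c = sqrt(35 - 35) = sqrt(0) = 0)
h(P, W) = -21*P*W (h(P, W) = ((3 + 3*(-8))*P)*W + 0 = ((3 - 24)*P)*W + 0 = (-21*P)*W + 0 = -21*P*W + 0 = -21*P*W)
h(-5, 26) - 1*(-3731) = -21*(-5)*26 - 1*(-3731) = 2730 + 3731 = 6461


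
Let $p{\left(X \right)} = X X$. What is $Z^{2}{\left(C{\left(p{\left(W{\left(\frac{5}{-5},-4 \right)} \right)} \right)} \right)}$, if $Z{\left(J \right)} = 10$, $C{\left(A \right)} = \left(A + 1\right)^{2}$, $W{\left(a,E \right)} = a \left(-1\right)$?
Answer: $100$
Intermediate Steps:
$W{\left(a,E \right)} = - a$
$p{\left(X \right)} = X^{2}$
$C{\left(A \right)} = \left(1 + A\right)^{2}$
$Z^{2}{\left(C{\left(p{\left(W{\left(\frac{5}{-5},-4 \right)} \right)} \right)} \right)} = 10^{2} = 100$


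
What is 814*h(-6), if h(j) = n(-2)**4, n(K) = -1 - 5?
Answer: 1054944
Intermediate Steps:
n(K) = -6
h(j) = 1296 (h(j) = (-6)**4 = 1296)
814*h(-6) = 814*1296 = 1054944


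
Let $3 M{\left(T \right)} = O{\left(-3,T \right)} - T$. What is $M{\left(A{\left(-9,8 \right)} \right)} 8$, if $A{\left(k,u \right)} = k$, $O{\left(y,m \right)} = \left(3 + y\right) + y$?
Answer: $16$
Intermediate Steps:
$O{\left(y,m \right)} = 3 + 2 y$
$M{\left(T \right)} = -1 - \frac{T}{3}$ ($M{\left(T \right)} = \frac{\left(3 + 2 \left(-3\right)\right) - T}{3} = \frac{\left(3 - 6\right) - T}{3} = \frac{-3 - T}{3} = -1 - \frac{T}{3}$)
$M{\left(A{\left(-9,8 \right)} \right)} 8 = \left(-1 - -3\right) 8 = \left(-1 + 3\right) 8 = 2 \cdot 8 = 16$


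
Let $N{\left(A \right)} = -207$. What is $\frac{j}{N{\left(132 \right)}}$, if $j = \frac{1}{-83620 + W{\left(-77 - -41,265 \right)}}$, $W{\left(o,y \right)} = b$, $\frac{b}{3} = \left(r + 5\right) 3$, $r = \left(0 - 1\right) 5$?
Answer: $\frac{1}{17309340} \approx 5.7772 \cdot 10^{-8}$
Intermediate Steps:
$r = -5$ ($r = \left(0 - 1\right) 5 = \left(-1\right) 5 = -5$)
$b = 0$ ($b = 3 \left(-5 + 5\right) 3 = 3 \cdot 0 \cdot 3 = 3 \cdot 0 = 0$)
$W{\left(o,y \right)} = 0$
$j = - \frac{1}{83620}$ ($j = \frac{1}{-83620 + 0} = \frac{1}{-83620} = - \frac{1}{83620} \approx -1.1959 \cdot 10^{-5}$)
$\frac{j}{N{\left(132 \right)}} = - \frac{1}{83620 \left(-207\right)} = \left(- \frac{1}{83620}\right) \left(- \frac{1}{207}\right) = \frac{1}{17309340}$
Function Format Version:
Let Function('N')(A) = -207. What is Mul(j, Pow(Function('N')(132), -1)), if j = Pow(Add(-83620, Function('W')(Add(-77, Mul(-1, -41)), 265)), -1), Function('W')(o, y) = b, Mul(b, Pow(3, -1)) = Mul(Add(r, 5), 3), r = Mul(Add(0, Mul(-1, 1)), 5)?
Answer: Rational(1, 17309340) ≈ 5.7772e-8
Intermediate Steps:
r = -5 (r = Mul(Add(0, -1), 5) = Mul(-1, 5) = -5)
b = 0 (b = Mul(3, Mul(Add(-5, 5), 3)) = Mul(3, Mul(0, 3)) = Mul(3, 0) = 0)
Function('W')(o, y) = 0
j = Rational(-1, 83620) (j = Pow(Add(-83620, 0), -1) = Pow(-83620, -1) = Rational(-1, 83620) ≈ -1.1959e-5)
Mul(j, Pow(Function('N')(132), -1)) = Mul(Rational(-1, 83620), Pow(-207, -1)) = Mul(Rational(-1, 83620), Rational(-1, 207)) = Rational(1, 17309340)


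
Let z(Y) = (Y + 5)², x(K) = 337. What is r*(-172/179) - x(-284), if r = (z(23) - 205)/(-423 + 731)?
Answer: -4669768/13783 ≈ -338.81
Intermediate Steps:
z(Y) = (5 + Y)²
r = 579/308 (r = ((5 + 23)² - 205)/(-423 + 731) = (28² - 205)/308 = (784 - 205)*(1/308) = 579*(1/308) = 579/308 ≈ 1.8799)
r*(-172/179) - x(-284) = 579*(-172/179)/308 - 1*337 = 579*(-172*1/179)/308 - 337 = (579/308)*(-172/179) - 337 = -24897/13783 - 337 = -4669768/13783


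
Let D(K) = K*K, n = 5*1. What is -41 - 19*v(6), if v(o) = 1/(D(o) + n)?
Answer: -1700/41 ≈ -41.463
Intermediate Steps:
n = 5
D(K) = K**2
v(o) = 1/(5 + o**2) (v(o) = 1/(o**2 + 5) = 1/(5 + o**2))
-41 - 19*v(6) = -41 - 19/(5 + 6**2) = -41 - 19/(5 + 36) = -41 - 19/41 = -1700/41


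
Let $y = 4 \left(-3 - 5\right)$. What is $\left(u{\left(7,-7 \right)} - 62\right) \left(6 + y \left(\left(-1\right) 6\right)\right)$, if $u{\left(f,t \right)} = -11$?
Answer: $-14454$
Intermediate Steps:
$y = -32$ ($y = 4 \left(-8\right) = -32$)
$\left(u{\left(7,-7 \right)} - 62\right) \left(6 + y \left(\left(-1\right) 6\right)\right) = \left(-11 - 62\right) \left(6 - 32 \left(\left(-1\right) 6\right)\right) = - 73 \left(6 - -192\right) = - 73 \left(6 + 192\right) = \left(-73\right) 198 = -14454$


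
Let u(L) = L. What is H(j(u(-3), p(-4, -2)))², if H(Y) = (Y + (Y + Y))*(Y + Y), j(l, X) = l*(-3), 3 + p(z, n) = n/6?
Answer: 236196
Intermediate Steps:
p(z, n) = -3 + n/6
j(l, X) = -3*l
H(Y) = 6*Y² (H(Y) = (Y + 2*Y)*(2*Y) = (3*Y)*(2*Y) = 6*Y²)
H(j(u(-3), p(-4, -2)))² = (6*(-3*(-3))²)² = (6*9²)² = (6*81)² = 486² = 236196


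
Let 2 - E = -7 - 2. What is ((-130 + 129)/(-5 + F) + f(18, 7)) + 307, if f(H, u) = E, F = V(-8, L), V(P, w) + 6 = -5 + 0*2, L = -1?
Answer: 5089/16 ≈ 318.06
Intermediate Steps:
V(P, w) = -11 (V(P, w) = -6 + (-5 + 0*2) = -6 + (-5 + 0) = -6 - 5 = -11)
E = 11 (E = 2 - (-7 - 2) = 2 - 1*(-9) = 2 + 9 = 11)
F = -11
f(H, u) = 11
((-130 + 129)/(-5 + F) + f(18, 7)) + 307 = ((-130 + 129)/(-5 - 11) + 11) + 307 = (-1/(-16) + 11) + 307 = (-1*(-1/16) + 11) + 307 = (1/16 + 11) + 307 = 177/16 + 307 = 5089/16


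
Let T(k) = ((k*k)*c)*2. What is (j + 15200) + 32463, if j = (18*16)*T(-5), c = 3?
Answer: 90863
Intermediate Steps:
T(k) = 6*k² (T(k) = ((k*k)*3)*2 = (k²*3)*2 = (3*k²)*2 = 6*k²)
j = 43200 (j = (18*16)*(6*(-5)²) = 288*(6*25) = 288*150 = 43200)
(j + 15200) + 32463 = (43200 + 15200) + 32463 = 58400 + 32463 = 90863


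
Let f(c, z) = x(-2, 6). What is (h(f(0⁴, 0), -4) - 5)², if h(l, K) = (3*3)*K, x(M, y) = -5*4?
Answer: 1681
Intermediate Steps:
x(M, y) = -20
f(c, z) = -20
h(l, K) = 9*K
(h(f(0⁴, 0), -4) - 5)² = (9*(-4) - 5)² = (-36 - 5)² = (-41)² = 1681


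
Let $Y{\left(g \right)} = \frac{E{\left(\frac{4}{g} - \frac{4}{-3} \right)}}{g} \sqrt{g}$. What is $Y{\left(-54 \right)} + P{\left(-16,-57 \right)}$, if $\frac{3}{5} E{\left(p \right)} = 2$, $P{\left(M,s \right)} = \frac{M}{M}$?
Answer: $1 - \frac{5 i \sqrt{6}}{27} \approx 1.0 - 0.45361 i$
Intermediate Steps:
$P{\left(M,s \right)} = 1$
$E{\left(p \right)} = \frac{10}{3}$ ($E{\left(p \right)} = \frac{5}{3} \cdot 2 = \frac{10}{3}$)
$Y{\left(g \right)} = \frac{10}{3 \sqrt{g}}$ ($Y{\left(g \right)} = \frac{10}{3 g} \sqrt{g} = \frac{10}{3 \sqrt{g}}$)
$Y{\left(-54 \right)} + P{\left(-16,-57 \right)} = \frac{10}{3 \cdot 3 i \sqrt{6}} + 1 = \frac{10 \left(- \frac{i \sqrt{6}}{18}\right)}{3} + 1 = - \frac{5 i \sqrt{6}}{27} + 1 = 1 - \frac{5 i \sqrt{6}}{27}$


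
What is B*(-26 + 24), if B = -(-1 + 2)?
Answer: 2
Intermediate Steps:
B = -1 (B = -1*1 = -1)
B*(-26 + 24) = -(-26 + 24) = -1*(-2) = 2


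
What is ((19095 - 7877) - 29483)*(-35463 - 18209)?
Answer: 980319080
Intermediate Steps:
((19095 - 7877) - 29483)*(-35463 - 18209) = (11218 - 29483)*(-53672) = -18265*(-53672) = 980319080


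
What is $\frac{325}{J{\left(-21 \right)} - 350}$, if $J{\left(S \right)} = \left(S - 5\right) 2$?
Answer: $- \frac{325}{402} \approx -0.80846$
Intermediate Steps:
$J{\left(S \right)} = -10 + 2 S$ ($J{\left(S \right)} = \left(-5 + S\right) 2 = -10 + 2 S$)
$\frac{325}{J{\left(-21 \right)} - 350} = \frac{325}{\left(-10 + 2 \left(-21\right)\right) - 350} = \frac{325}{\left(-10 - 42\right) - 350} = \frac{325}{-52 - 350} = \frac{325}{-402} = 325 \left(- \frac{1}{402}\right) = - \frac{325}{402}$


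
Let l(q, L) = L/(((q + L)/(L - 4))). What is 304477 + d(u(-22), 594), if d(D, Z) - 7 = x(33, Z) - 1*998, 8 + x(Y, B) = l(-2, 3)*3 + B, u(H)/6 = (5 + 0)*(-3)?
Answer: 304063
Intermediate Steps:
l(q, L) = L*(-4 + L)/(L + q) (l(q, L) = L/(((L + q)/(-4 + L))) = L*((-4 + L)/(L + q)) = L*(-4 + L)/(L + q))
u(H) = -90 (u(H) = 6*((5 + 0)*(-3)) = 6*(5*(-3)) = 6*(-15) = -90)
x(Y, B) = -17 + B (x(Y, B) = -8 + ((3*(-4 + 3)/(3 - 2))*3 + B) = -8 + ((3*(-1)/1)*3 + B) = -8 + ((3*1*(-1))*3 + B) = -8 + (-3*3 + B) = -8 + (-9 + B) = -17 + B)
d(D, Z) = -1008 + Z (d(D, Z) = 7 + ((-17 + Z) - 1*998) = 7 + ((-17 + Z) - 998) = 7 + (-1015 + Z) = -1008 + Z)
304477 + d(u(-22), 594) = 304477 + (-1008 + 594) = 304477 - 414 = 304063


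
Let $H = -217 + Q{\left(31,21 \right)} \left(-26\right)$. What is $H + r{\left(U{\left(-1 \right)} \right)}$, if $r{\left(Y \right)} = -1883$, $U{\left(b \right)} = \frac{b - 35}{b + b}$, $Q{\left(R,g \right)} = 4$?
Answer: $-2204$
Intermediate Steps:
$U{\left(b \right)} = \frac{-35 + b}{2 b}$
$H = -321$ ($H = -217 + 4 \left(-26\right) = -217 - 104 = -321$)
$H + r{\left(U{\left(-1 \right)} \right)} = -321 - 1883 = -2204$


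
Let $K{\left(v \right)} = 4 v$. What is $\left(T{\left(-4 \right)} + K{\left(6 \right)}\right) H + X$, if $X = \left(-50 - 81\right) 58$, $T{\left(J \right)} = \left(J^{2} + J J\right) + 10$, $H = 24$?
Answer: $-6014$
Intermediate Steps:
$T{\left(J \right)} = 10 + 2 J^{2}$ ($T{\left(J \right)} = \left(J^{2} + J^{2}\right) + 10 = 2 J^{2} + 10 = 10 + 2 J^{2}$)
$X = -7598$ ($X = \left(-131\right) 58 = -7598$)
$\left(T{\left(-4 \right)} + K{\left(6 \right)}\right) H + X = \left(\left(10 + 2 \left(-4\right)^{2}\right) + 4 \cdot 6\right) 24 - 7598 = \left(\left(10 + 2 \cdot 16\right) + 24\right) 24 - 7598 = \left(\left(10 + 32\right) + 24\right) 24 - 7598 = \left(42 + 24\right) 24 - 7598 = 66 \cdot 24 - 7598 = 1584 - 7598 = -6014$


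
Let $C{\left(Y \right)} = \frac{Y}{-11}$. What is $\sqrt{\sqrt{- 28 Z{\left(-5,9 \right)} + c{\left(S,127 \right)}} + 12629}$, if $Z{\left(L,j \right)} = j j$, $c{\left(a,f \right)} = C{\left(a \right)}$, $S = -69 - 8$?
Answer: $\sqrt{12629 + i \sqrt{2261}} \approx 112.38 + 0.2116 i$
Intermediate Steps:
$S = -77$
$C{\left(Y \right)} = - \frac{Y}{11}$ ($C{\left(Y \right)} = Y \left(- \frac{1}{11}\right) = - \frac{Y}{11}$)
$c{\left(a,f \right)} = - \frac{a}{11}$
$Z{\left(L,j \right)} = j^{2}$
$\sqrt{\sqrt{- 28 Z{\left(-5,9 \right)} + c{\left(S,127 \right)}} + 12629} = \sqrt{\sqrt{- 28 \cdot 9^{2} - -7} + 12629} = \sqrt{\sqrt{\left(-28\right) 81 + 7} + 12629} = \sqrt{\sqrt{-2268 + 7} + 12629} = \sqrt{\sqrt{-2261} + 12629} = \sqrt{i \sqrt{2261} + 12629} = \sqrt{12629 + i \sqrt{2261}}$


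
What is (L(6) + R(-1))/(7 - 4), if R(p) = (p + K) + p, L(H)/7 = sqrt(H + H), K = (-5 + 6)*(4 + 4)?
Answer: 2 + 14*sqrt(3)/3 ≈ 10.083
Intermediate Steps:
K = 8 (K = 1*8 = 8)
L(H) = 7*sqrt(2)*sqrt(H) (L(H) = 7*sqrt(H + H) = 7*sqrt(2*H) = 7*(sqrt(2)*sqrt(H)) = 7*sqrt(2)*sqrt(H))
R(p) = 8 + 2*p (R(p) = (p + 8) + p = (8 + p) + p = 8 + 2*p)
(L(6) + R(-1))/(7 - 4) = (7*sqrt(2)*sqrt(6) + (8 + 2*(-1)))/(7 - 4) = (14*sqrt(3) + (8 - 2))/3 = (14*sqrt(3) + 6)*(1/3) = (6 + 14*sqrt(3))*(1/3) = 2 + 14*sqrt(3)/3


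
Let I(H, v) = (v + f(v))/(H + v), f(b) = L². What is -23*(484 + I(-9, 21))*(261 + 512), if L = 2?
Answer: -103704907/12 ≈ -8.6421e+6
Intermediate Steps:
f(b) = 4 (f(b) = 2² = 4)
I(H, v) = (4 + v)/(H + v) (I(H, v) = (v + 4)/(H + v) = (4 + v)/(H + v))
-23*(484 + I(-9, 21))*(261 + 512) = -23*(484 + (4 + 21)/(-9 + 21))*(261 + 512) = -23*(484 + 25/12)*773 = -134159*773/12 = -23*4508909/12 = -103704907/12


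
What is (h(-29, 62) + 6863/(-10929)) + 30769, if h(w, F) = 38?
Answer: 336682840/10929 ≈ 30806.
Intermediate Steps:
(h(-29, 62) + 6863/(-10929)) + 30769 = (38 + 6863/(-10929)) + 30769 = (38 + 6863*(-1/10929)) + 30769 = (38 - 6863/10929) + 30769 = 408439/10929 + 30769 = 336682840/10929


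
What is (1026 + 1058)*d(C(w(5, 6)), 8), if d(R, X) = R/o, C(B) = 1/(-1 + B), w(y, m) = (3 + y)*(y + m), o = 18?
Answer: 1042/783 ≈ 1.3308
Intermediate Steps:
w(y, m) = (3 + y)*(m + y)
d(R, X) = R/18
(1026 + 1058)*d(C(w(5, 6)), 8) = (1026 + 1058)*(1/(18*(-1 + (5**2 + 3*6 + 3*5 + 6*5)))) = 2084*(1/(18*(-1 + (25 + 18 + 15 + 30)))) = 2084*(1/(18*(-1 + 88))) = 2084*((1/18)/87) = 2084*((1/18)*(1/87)) = 2084*(1/1566) = 1042/783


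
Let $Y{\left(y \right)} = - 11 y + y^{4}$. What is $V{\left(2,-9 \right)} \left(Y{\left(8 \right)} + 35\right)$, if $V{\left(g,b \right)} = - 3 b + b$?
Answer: $72774$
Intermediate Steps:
$Y{\left(y \right)} = y^{4} - 11 y$
$V{\left(g,b \right)} = - 2 b$
$V{\left(2,-9 \right)} \left(Y{\left(8 \right)} + 35\right) = \left(-2\right) \left(-9\right) \left(8 \left(-11 + 8^{3}\right) + 35\right) = 18 \left(8 \left(-11 + 512\right) + 35\right) = 18 \left(8 \cdot 501 + 35\right) = 18 \left(4008 + 35\right) = 18 \cdot 4043 = 72774$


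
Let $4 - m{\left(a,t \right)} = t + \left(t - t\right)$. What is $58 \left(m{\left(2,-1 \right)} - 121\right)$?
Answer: $-6728$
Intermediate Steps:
$m{\left(a,t \right)} = 4 - t$ ($m{\left(a,t \right)} = 4 - \left(t + \left(t - t\right)\right) = 4 - \left(t + 0\right) = 4 - t$)
$58 \left(m{\left(2,-1 \right)} - 121\right) = 58 \left(\left(4 - -1\right) - 121\right) = 58 \left(\left(4 + 1\right) - 121\right) = 58 \left(5 - 121\right) = 58 \left(-116\right) = -6728$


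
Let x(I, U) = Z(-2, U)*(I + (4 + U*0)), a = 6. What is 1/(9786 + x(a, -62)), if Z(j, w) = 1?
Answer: 1/9796 ≈ 0.00010208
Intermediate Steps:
x(I, U) = 4 + I (x(I, U) = 1*(I + (4 + U*0)) = 1*(I + (4 + 0)) = 1*(I + 4) = 1*(4 + I) = 4 + I)
1/(9786 + x(a, -62)) = 1/(9786 + (4 + 6)) = 1/(9786 + 10) = 1/9796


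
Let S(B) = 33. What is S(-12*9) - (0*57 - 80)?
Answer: 113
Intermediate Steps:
S(-12*9) - (0*57 - 80) = 33 - (0*57 - 80) = 33 - (0 - 80) = 33 - 1*(-80) = 33 + 80 = 113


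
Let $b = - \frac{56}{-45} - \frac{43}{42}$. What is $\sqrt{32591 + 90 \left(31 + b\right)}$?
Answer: $\frac{3 \sqrt{192738}}{7} \approx 188.15$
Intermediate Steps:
$b = \frac{139}{630}$ ($b = \left(-56\right) \left(- \frac{1}{45}\right) - \frac{43}{42} = \frac{56}{45} - \frac{43}{42} = \frac{139}{630} \approx 0.22063$)
$\sqrt{32591 + 90 \left(31 + b\right)} = \sqrt{32591 + 90 \left(31 + \frac{139}{630}\right)} = \sqrt{32591 + 90 \cdot \frac{19669}{630}} = \sqrt{32591 + \frac{19669}{7}} = \sqrt{\frac{247806}{7}} = \frac{3 \sqrt{192738}}{7}$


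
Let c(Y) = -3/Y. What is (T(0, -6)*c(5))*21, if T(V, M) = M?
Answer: 378/5 ≈ 75.600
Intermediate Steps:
(T(0, -6)*c(5))*21 = -(-18)/5*21 = -6*(-⅗)*21 = (18/5)*21 = 378/5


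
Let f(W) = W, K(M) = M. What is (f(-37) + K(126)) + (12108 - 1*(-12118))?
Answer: 24315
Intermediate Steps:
(f(-37) + K(126)) + (12108 - 1*(-12118)) = (-37 + 126) + (12108 - 1*(-12118)) = 89 + (12108 + 12118) = 89 + 24226 = 24315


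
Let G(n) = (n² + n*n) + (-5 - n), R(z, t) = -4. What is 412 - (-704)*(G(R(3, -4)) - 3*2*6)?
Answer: -3108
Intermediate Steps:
G(n) = -5 - n + 2*n² (G(n) = (n² + n²) + (-5 - n) = 2*n² + (-5 - n) = -5 - n + 2*n²)
412 - (-704)*(G(R(3, -4)) - 3*2*6) = 412 - (-704)*((-5 - 1*(-4) + 2*(-4)²) - 3*2*6) = 412 - (-704)*((-5 + 4 + 2*16) - 6*6) = 412 - (-704)*((-5 + 4 + 32) - 36) = 412 - (-704)*(31 - 36) = 412 - (-704)*(-5) = 412 - 176*20 = 412 - 3520 = -3108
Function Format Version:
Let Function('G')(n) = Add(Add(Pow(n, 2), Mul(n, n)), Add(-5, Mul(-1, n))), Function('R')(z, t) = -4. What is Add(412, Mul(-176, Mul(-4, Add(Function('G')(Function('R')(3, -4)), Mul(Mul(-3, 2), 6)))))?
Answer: -3108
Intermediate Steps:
Function('G')(n) = Add(-5, Mul(-1, n), Mul(2, Pow(n, 2))) (Function('G')(n) = Add(Add(Pow(n, 2), Pow(n, 2)), Add(-5, Mul(-1, n))) = Add(Mul(2, Pow(n, 2)), Add(-5, Mul(-1, n))) = Add(-5, Mul(-1, n), Mul(2, Pow(n, 2))))
Add(412, Mul(-176, Mul(-4, Add(Function('G')(Function('R')(3, -4)), Mul(Mul(-3, 2), 6))))) = Add(412, Mul(-176, Mul(-4, Add(Add(-5, Mul(-1, -4), Mul(2, Pow(-4, 2))), Mul(Mul(-3, 2), 6))))) = Add(412, Mul(-176, Mul(-4, Add(Add(-5, 4, Mul(2, 16)), Mul(-6, 6))))) = Add(412, Mul(-176, Mul(-4, Add(Add(-5, 4, 32), -36)))) = Add(412, Mul(-176, Mul(-4, Add(31, -36)))) = Add(412, Mul(-176, Mul(-4, -5))) = Add(412, Mul(-176, 20)) = Add(412, -3520) = -3108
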